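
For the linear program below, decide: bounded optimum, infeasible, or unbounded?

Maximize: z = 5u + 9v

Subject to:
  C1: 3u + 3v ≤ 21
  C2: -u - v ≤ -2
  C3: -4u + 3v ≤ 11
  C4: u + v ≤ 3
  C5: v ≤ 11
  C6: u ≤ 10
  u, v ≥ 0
The point (0, 3) satisfies every constraint, so the LP is feasible; the constraints give u ≤ 10 and v ≤ 11, which with u, v ≥ 0 keep the feasible region inside a bounded box. A feasible, bounded LP attains a finite optimum at a vertex.

Bounded optimum: z* = 27 at (0, 3).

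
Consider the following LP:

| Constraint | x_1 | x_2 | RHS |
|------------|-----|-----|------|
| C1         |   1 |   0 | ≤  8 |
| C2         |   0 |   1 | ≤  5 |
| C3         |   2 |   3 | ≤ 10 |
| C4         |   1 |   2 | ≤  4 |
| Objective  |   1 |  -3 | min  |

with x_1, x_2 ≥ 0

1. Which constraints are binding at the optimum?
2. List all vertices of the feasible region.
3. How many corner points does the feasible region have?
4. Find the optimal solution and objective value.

1. C4, x_1 ≥ 0
2. (0, 0), (4, 0), (0, 2)
3. 3
4. x_1 = 0, x_2 = 2, z = -6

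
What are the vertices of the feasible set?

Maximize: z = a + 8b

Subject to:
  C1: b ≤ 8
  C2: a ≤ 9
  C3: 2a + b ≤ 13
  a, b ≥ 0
Each vertex is the intersection of two constraint boundaries that also satisfies all remaining constraints:
  a = 0 and b = 0 → (0, 0)
  2a + b = 13 and b = 0 → (6.5, 0)
  b = 8 and 2a + b = 13 → (2.5, 8)
  b = 8 and a = 0 → (0, 8)

Vertices: (0, 0), (6.5, 0), (2.5, 8), (0, 8)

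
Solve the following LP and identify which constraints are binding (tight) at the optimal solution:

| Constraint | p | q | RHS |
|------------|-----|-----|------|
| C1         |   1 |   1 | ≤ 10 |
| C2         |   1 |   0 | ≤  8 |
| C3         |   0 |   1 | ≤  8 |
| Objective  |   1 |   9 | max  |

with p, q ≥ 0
Optimal: p = 2, q = 8
Slack at optimum:
  C1: slack = 0 (binding)
  C2: slack = 6
  C3: slack = 0 (binding)
  p ≥ 0: p = 2
  q ≥ 0: q = 8
Binding constraints: C1, C3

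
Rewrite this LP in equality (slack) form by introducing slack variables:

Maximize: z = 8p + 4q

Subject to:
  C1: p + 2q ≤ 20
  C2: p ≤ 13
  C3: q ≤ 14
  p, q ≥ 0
max z = 8p + 4q

s.t.
  p + 2q + s1 = 20
  p + s2 = 13
  q + s3 = 14
  p, q, s1, s2, s3 ≥ 0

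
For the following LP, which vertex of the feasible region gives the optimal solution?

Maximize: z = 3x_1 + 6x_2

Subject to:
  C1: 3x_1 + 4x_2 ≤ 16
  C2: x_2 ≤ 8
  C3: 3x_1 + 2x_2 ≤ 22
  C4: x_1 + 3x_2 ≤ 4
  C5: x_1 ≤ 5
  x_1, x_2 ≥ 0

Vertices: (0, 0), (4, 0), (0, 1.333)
(4, 0) with z = 12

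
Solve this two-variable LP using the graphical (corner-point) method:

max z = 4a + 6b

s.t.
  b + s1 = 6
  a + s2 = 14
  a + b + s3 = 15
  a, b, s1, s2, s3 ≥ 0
Each vertex is the intersection of two constraint boundaries that also satisfies all remaining constraints:
  a = 0 and b = 0 → (0, 0)
  a = 14 and b = 0 → (14, 0)
  a = 14 and a + b = 15 → (14, 1)
  b = 6 and a + b = 15 → (9, 6)
  b = 6 and a = 0 → (0, 6)

Evaluating z = 4a + 6b at each vertex:
  (0, 0): z = 0
  (14, 0): z = 56
  (14, 1): z = 62
  (9, 6): z = 72
  (0, 6): z = 36

The maximum is at (9, 6) with z = 72.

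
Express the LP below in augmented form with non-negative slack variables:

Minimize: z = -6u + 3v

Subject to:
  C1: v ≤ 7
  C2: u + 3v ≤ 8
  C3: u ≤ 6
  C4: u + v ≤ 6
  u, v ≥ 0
min z = -6u + 3v

s.t.
  v + s1 = 7
  u + 3v + s2 = 8
  u + s3 = 6
  u + v + s4 = 6
  u, v, s1, s2, s3, s4 ≥ 0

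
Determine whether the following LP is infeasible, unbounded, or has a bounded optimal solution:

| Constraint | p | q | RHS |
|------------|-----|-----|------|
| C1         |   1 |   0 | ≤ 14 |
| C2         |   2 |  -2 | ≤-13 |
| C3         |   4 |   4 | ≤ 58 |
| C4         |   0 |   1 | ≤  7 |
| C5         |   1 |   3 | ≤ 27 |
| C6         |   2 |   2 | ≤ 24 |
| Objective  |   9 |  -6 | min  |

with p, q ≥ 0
The point (0, 7) satisfies every constraint, so the LP is feasible; the constraints give p ≤ 14 and q ≤ 7, which with p, q ≥ 0 keep the feasible region inside a bounded box. A feasible, bounded LP attains a finite optimum at a vertex.

The LP has an optimal solution: (0, 7) with z = -42.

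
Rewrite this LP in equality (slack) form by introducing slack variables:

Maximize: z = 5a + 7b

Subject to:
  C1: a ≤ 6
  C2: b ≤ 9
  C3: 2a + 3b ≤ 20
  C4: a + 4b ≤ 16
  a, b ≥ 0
max z = 5a + 7b

s.t.
  a + s1 = 6
  b + s2 = 9
  2a + 3b + s3 = 20
  a + 4b + s4 = 16
  a, b, s1, s2, s3, s4 ≥ 0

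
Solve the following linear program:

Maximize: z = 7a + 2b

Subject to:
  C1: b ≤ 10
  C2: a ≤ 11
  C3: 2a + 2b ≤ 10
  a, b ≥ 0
Each vertex is the intersection of two constraint boundaries that also satisfies all remaining constraints:
  a = 0 and b = 0 → (0, 0)
  2a + 2b = 10 and b = 0 → (5, 0)
  2a + 2b = 10 and a = 0 → (0, 5)

Evaluating z = 7a + 2b at each vertex:
  (0, 0): z = 0
  (5, 0): z = 35
  (0, 5): z = 10

The maximum is at (5, 0) with z = 35.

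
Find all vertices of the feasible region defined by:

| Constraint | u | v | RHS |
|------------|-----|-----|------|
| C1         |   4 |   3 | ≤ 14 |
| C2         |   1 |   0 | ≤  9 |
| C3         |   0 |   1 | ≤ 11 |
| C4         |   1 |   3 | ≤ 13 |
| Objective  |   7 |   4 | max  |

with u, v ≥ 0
Each vertex is the intersection of two constraint boundaries that also satisfies all remaining constraints:
  u = 0 and v = 0 → (0, 0)
  4u + 3v = 14 and v = 0 → (3.5, 0)
  4u + 3v = 14 and u + 3v = 13 → (0.3333, 4.222)
  u + 3v = 13 and u = 0 → (0, 4.333)

Vertices: (0, 0), (3.5, 0), (0.3333, 4.222), (0, 4.333)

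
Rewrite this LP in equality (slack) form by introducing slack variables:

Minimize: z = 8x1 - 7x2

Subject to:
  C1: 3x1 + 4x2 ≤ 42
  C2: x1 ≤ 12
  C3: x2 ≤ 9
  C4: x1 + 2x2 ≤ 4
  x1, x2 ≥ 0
min z = 8x1 - 7x2

s.t.
  3x1 + 4x2 + s1 = 42
  x1 + s2 = 12
  x2 + s3 = 9
  x1 + 2x2 + s4 = 4
  x1, x2, s1, s2, s3, s4 ≥ 0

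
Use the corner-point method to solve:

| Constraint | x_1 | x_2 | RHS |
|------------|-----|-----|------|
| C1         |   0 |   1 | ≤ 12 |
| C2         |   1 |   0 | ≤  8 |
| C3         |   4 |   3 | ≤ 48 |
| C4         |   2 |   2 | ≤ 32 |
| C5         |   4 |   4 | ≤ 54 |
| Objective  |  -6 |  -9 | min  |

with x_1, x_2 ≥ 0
x_1 = 1.5, x_2 = 12, z = -117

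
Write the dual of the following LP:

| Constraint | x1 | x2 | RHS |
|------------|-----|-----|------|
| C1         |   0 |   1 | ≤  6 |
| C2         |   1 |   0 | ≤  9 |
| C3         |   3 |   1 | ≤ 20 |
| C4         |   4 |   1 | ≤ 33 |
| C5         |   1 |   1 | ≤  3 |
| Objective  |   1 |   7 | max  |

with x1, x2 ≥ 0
Minimize: z = 6y1 + 9y2 + 20y3 + 33y4 + 3y5

Subject to:
  C1: -y2 - 3y3 - 4y4 - y5 ≤ -1
  C2: -y1 - y3 - y4 - y5 ≤ -7
  y1, y2, y3, y4, y5 ≥ 0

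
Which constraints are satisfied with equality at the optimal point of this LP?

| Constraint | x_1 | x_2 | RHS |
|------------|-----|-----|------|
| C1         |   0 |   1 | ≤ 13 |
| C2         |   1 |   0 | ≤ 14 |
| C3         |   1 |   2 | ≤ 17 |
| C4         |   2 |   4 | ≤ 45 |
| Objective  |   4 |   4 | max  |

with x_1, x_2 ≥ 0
Optimal: x_1 = 14, x_2 = 1.5
Binding: C2, C3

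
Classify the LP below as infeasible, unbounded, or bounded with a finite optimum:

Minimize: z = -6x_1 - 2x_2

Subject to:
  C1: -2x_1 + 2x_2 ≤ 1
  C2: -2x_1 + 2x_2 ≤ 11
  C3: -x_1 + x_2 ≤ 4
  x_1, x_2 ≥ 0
Feasible point: (0, 0) satisfies every constraint, so the LP is feasible.
Direction d = (1, 0): for each constraint row a, a·d ≤ 0 —
  (-2)(1) + (2)(0) = -2 ≤ 0
  (-2)(1) + (2)(0) = -2 ≤ 0
  (-1)(1) + (1)(0) = -1 ≤ 0
and d ≥ 0, so (0, 0) + t·d stays feasible for every t ≥ 0. Along this ray z = -6x_1 - 2x_2 changes by -6 per unit t, so z → −∞.

The LP is unbounded; z can be made arbitrarily small.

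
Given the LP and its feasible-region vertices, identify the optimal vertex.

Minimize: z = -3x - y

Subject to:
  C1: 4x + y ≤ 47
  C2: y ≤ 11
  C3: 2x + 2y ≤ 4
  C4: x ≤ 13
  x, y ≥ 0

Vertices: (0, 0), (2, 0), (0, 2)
Evaluating z = -3x - y at each vertex:
  (0, 0): z = 0
  (2, 0): z = -6
  (0, 2): z = -2

The smallest value is z = -6, attained at (2, 0).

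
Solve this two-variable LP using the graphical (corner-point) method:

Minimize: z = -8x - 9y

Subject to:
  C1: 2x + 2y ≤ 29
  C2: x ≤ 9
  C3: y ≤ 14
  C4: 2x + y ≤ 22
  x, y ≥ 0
x = 0.5, y = 14, z = -130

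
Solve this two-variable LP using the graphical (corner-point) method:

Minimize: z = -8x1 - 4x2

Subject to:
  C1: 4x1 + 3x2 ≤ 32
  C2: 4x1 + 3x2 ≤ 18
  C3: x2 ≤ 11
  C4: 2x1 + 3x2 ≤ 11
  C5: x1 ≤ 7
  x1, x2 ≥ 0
x1 = 4.5, x2 = 0, z = -36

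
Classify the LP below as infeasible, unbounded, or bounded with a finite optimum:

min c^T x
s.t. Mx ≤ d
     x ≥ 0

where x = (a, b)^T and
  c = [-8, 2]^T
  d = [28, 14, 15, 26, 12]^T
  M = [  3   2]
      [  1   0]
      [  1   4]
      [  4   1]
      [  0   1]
The point (6.5, 0) satisfies every constraint, so the LP is feasible; the constraints give a ≤ 14 and b ≤ 12, which with a, b ≥ 0 keep the feasible region inside a bounded box. A feasible, bounded LP attains a finite optimum at a vertex.

Evaluating z = -8a + 2b at each vertex:
  (0, 0): z = 0
  (6.5, 0): z = -52
  (5.933, 2.267): z = -42.93
  (0, 3.75): z = 7.5

Bounded optimum: z* = -52 at (6.5, 0).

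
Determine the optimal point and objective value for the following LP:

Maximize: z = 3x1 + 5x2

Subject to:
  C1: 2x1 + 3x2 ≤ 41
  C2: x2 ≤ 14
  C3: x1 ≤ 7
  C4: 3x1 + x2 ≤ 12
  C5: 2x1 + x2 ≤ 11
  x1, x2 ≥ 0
x1 = 0, x2 = 11, z = 55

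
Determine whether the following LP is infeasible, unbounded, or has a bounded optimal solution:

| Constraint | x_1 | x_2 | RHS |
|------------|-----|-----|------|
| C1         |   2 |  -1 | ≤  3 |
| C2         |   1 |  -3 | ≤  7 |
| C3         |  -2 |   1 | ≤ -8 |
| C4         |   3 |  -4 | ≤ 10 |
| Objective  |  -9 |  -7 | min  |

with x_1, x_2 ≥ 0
C1 requires 2x_1 - x_2 ≤ 3, while C3 (-2x_1 + x_2 ≤ -8) is equivalent to 2x_1 - x_2 ≥ 8. Together they would need 8 ≤ 2x_1 - x_2 ≤ 3, which is impossible since 8 > 3. No point satisfies all constraints.

Infeasible: no point satisfies all constraints simultaneously.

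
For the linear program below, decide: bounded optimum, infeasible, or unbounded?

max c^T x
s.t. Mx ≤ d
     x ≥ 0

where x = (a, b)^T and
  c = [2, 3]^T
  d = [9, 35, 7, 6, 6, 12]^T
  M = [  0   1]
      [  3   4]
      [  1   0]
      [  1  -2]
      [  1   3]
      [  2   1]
The point (6, 0) satisfies every constraint, so the LP is feasible; the constraints give a ≤ 7 and b ≤ 9, which with a, b ≥ 0 keep the feasible region inside a bounded box. A feasible, bounded LP attains a finite optimum at a vertex.

Bounded optimum: z* = 12 at (6, 0).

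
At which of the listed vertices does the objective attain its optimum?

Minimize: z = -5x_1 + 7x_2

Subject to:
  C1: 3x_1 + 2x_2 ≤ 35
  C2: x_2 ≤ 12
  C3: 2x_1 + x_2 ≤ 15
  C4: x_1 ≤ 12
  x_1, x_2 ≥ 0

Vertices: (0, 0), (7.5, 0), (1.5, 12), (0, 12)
Evaluating z = -5x_1 + 7x_2 at each vertex:
  (0, 0): z = 0
  (7.5, 0): z = -37.5
  (1.5, 12): z = 76.5
  (0, 12): z = 84

The smallest value is z = -37.5, attained at (7.5, 0).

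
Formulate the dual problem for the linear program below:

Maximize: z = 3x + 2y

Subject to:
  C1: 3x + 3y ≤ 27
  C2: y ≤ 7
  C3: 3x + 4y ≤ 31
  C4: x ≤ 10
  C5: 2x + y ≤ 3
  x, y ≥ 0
Minimize: z = 27y1 + 7y2 + 31y3 + 10y4 + 3y5

Subject to:
  C1: -3y1 - 3y3 - y4 - 2y5 ≤ -3
  C2: -3y1 - y2 - 4y3 - y5 ≤ -2
  y1, y2, y3, y4, y5 ≥ 0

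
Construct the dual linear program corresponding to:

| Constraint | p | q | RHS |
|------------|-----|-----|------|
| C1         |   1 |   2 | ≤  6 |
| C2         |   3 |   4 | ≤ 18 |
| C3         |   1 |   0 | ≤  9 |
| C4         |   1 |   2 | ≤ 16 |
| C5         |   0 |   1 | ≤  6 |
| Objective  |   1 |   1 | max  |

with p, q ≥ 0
Minimize: z = 6y1 + 18y2 + 9y3 + 16y4 + 6y5

Subject to:
  C1: -y1 - 3y2 - y3 - y4 ≤ -1
  C2: -2y1 - 4y2 - 2y4 - y5 ≤ -1
  y1, y2, y3, y4, y5 ≥ 0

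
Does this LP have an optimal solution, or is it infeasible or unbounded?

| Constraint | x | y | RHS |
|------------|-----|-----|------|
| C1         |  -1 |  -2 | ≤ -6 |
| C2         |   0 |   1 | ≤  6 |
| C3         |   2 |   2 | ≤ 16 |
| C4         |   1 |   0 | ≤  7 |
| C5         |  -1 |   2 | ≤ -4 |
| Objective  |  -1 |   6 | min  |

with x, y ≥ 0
The point (7, 0) satisfies every constraint, so the LP is feasible; the constraints give x ≤ 7 and y ≤ 6, which with x, y ≥ 0 keep the feasible region inside a bounded box. A feasible, bounded LP attains a finite optimum at a vertex.

Evaluating z = -x + 6y at each vertex:
  (5, 0.5): z = -2
  (6, 0): z = -6
  (7, 0): z = -7
  (7, 1): z = -1
  (6.667, 1.333): z = 1.333

The LP has an optimal solution: (7, 0) with z = -7.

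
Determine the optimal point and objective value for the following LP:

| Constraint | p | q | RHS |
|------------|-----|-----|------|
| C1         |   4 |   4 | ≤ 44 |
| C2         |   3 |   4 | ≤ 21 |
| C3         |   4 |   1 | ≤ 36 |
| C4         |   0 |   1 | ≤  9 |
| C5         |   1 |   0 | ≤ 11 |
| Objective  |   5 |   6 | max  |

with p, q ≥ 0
Each vertex is the intersection of two constraint boundaries that also satisfies all remaining constraints:
  p = 0 and q = 0 → (0, 0)
  3p + 4q = 21 and q = 0 → (7, 0)
  3p + 4q = 21 and p = 0 → (0, 5.25)

Evaluating z = 5p + 6q at each vertex:
  (0, 0): z = 0
  (7, 0): z = 35
  (0, 5.25): z = 31.5

The maximum is at (7, 0) with z = 35.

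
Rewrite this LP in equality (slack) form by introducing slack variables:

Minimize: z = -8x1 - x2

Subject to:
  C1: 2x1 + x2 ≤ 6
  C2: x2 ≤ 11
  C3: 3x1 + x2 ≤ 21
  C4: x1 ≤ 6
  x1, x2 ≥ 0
min z = -8x1 - x2

s.t.
  2x1 + x2 + s1 = 6
  x2 + s2 = 11
  3x1 + x2 + s3 = 21
  x1 + s4 = 6
  x1, x2, s1, s2, s3, s4 ≥ 0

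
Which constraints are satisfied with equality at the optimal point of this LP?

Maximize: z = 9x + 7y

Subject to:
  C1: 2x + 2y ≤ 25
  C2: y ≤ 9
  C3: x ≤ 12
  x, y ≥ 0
Optimal: x = 12, y = 0.5
Slack at optimum:
  C1: slack = 0 (binding)
  C2: slack = 8.5
  C3: slack = 0 (binding)
  x ≥ 0: x = 12
  y ≥ 0: y = 0.5
Binding constraints: C1, C3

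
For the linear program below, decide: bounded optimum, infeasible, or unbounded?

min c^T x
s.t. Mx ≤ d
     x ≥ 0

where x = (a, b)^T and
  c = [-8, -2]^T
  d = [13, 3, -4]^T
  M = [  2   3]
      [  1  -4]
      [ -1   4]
One constraint requires a - 4b ≤ 3, while the constraint -a + 4b ≤ -4 is equivalent to a - 4b ≥ 4. Together they would need 4 ≤ a - 4b ≤ 3, which is impossible since 4 > 3. No point satisfies all constraints.

The feasible region is empty; the LP is infeasible.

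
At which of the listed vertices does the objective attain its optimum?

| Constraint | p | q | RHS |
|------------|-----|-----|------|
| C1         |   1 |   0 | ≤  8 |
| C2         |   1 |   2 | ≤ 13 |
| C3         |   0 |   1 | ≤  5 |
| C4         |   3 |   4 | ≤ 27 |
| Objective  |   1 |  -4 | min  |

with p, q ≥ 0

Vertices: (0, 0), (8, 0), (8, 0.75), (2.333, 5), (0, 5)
(0, 5) with z = -20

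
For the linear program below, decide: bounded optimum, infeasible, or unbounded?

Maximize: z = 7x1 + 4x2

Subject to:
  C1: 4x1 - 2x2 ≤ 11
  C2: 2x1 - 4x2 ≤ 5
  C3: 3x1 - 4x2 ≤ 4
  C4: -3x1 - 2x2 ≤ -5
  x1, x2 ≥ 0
Feasible point: (1, 1) satisfies every constraint, so the LP is feasible.
Direction d = (0, 1): for each constraint row a, a·d ≤ 0 —
  (4)(0) + (-2)(1) = -2 ≤ 0
  (2)(0) + (-4)(1) = -4 ≤ 0
  (3)(0) + (-4)(1) = -4 ≤ 0
  (-3)(0) + (-2)(1) = -2 ≤ 0
and d ≥ 0, so (1, 1) + t·d stays feasible for every t ≥ 0. Along this ray z = 7x1 + 4x2 changes by 4 per unit t, so z → +∞.

Unbounded: there is a feasible ray along which z → +∞.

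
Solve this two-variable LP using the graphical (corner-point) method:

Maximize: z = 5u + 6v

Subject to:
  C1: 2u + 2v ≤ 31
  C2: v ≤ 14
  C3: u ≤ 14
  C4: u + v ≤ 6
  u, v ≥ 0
u = 0, v = 6, z = 36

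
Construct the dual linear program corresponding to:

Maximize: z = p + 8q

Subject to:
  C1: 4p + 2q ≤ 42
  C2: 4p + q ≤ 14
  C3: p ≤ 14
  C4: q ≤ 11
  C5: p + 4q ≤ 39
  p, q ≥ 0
Minimize: z = 42y1 + 14y2 + 14y3 + 11y4 + 39y5

Subject to:
  C1: -4y1 - 4y2 - y3 - y5 ≤ -1
  C2: -2y1 - y2 - y4 - 4y5 ≤ -8
  y1, y2, y3, y4, y5 ≥ 0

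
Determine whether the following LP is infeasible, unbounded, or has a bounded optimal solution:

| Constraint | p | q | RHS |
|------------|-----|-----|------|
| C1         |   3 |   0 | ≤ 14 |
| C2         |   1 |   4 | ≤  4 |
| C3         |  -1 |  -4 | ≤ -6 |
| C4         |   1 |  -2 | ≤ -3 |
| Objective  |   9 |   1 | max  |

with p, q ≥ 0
C2 requires p + 4q ≤ 4, while C3 (-p - 4q ≤ -6) is equivalent to p + 4q ≥ 6. Together they would need 6 ≤ p + 4q ≤ 4, which is impossible since 6 > 4. No point satisfies all constraints.

Infeasible: no point satisfies all constraints simultaneously.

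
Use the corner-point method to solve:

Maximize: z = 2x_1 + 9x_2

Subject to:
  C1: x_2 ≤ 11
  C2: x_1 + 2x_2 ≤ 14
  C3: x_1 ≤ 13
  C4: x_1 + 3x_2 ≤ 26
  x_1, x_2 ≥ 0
Each vertex is the intersection of two constraint boundaries that also satisfies all remaining constraints:
  x_1 = 0 and x_2 = 0 → (0, 0)
  x_1 = 13 and x_2 = 0 → (13, 0)
  x_1 + 2x_2 = 14 and x_1 = 13 → (13, 0.5)
  x_1 + 2x_2 = 14 and x_1 = 0 → (0, 7)

Evaluating z = 2x_1 + 9x_2 at each vertex:
  (0, 0): z = 0
  (13, 0): z = 26
  (13, 0.5): z = 30.5
  (0, 7): z = 63

The maximum is at (0, 7) with z = 63.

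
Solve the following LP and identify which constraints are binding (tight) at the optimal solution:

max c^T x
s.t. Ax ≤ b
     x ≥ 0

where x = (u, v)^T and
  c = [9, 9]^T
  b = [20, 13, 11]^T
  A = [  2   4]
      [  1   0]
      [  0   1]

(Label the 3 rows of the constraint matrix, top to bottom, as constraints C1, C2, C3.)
Optimal: u = 10, v = 0
Binding: C1, v ≥ 0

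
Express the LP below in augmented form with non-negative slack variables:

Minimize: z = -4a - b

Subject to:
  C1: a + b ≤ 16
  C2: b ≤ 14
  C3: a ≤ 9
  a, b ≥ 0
min z = -4a - b

s.t.
  a + b + s1 = 16
  b + s2 = 14
  a + s3 = 9
  a, b, s1, s2, s3 ≥ 0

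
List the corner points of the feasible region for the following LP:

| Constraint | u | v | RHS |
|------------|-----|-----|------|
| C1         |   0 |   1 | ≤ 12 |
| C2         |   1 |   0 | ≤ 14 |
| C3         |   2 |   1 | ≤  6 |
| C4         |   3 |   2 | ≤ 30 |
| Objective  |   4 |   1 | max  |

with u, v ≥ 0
Each vertex is the intersection of two constraint boundaries that also satisfies all remaining constraints:
  u = 0 and v = 0 → (0, 0)
  2u + v = 6 and v = 0 → (3, 0)
  2u + v = 6 and u = 0 → (0, 6)

Vertices: (0, 0), (3, 0), (0, 6)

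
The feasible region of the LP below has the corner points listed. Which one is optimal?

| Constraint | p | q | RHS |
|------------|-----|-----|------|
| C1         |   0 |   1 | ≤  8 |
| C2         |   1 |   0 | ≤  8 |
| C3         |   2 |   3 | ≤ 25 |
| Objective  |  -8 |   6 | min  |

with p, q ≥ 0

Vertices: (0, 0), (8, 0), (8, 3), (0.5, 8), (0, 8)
Evaluating z = -8p + 6q at each vertex:
  (0, 0): z = 0
  (8, 0): z = -64
  (8, 3): z = -46
  (0.5, 8): z = 44
  (0, 8): z = 48

The smallest value is z = -64, attained at (8, 0).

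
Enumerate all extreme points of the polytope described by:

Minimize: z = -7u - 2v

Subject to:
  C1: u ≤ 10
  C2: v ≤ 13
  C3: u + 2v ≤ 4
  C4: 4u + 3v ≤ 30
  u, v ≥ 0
Each vertex is the intersection of two constraint boundaries that also satisfies all remaining constraints:
  u = 0 and v = 0 → (0, 0)
  u + 2v = 4 and v = 0 → (4, 0)
  u + 2v = 4 and u = 0 → (0, 2)

Vertices: (0, 0), (4, 0), (0, 2)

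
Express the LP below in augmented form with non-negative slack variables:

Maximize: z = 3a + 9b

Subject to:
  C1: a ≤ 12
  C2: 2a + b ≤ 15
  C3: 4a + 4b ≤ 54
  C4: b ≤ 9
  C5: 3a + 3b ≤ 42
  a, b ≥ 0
max z = 3a + 9b

s.t.
  a + s1 = 12
  2a + b + s2 = 15
  4a + 4b + s3 = 54
  b + s4 = 9
  3a + 3b + s5 = 42
  a, b, s1, s2, s3, s4, s5 ≥ 0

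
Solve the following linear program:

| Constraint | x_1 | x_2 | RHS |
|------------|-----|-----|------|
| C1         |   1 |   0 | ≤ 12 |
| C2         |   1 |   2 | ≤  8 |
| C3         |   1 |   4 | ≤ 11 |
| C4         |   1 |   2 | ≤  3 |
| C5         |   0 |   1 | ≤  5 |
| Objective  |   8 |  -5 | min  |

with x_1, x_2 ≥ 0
Each vertex is the intersection of two constraint boundaries that also satisfies all remaining constraints:
  x_1 = 0 and x_2 = 0 → (0, 0)
  x_1 + 2x_2 = 3 and x_2 = 0 → (3, 0)
  x_1 + 2x_2 = 3 and x_1 = 0 → (0, 1.5)

Evaluating z = 8x_1 - 5x_2 at each vertex:
  (0, 0): z = 0
  (3, 0): z = 24
  (0, 1.5): z = -7.5

The minimum is at (0, 1.5) with z = -7.5.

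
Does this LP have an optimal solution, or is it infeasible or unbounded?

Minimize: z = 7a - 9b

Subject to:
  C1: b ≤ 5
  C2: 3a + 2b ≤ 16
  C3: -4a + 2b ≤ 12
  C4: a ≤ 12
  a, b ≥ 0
The point (0, 5) satisfies every constraint, so the LP is feasible; the constraints give a ≤ 12 and b ≤ 5, which with a, b ≥ 0 keep the feasible region inside a bounded box. A feasible, bounded LP attains a finite optimum at a vertex.

Feasible with finite optimum z* = -45 at (0, 5).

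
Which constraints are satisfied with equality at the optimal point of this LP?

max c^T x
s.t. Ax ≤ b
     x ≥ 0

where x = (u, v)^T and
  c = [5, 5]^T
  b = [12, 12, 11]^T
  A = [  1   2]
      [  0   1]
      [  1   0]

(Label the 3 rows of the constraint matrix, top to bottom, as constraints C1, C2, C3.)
Optimal: u = 11, v = 0.5
Binding: C1, C3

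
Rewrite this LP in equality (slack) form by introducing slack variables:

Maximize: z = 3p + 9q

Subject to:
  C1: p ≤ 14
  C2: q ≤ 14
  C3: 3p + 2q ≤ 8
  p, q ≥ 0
max z = 3p + 9q

s.t.
  p + s1 = 14
  q + s2 = 14
  3p + 2q + s3 = 8
  p, q, s1, s2, s3 ≥ 0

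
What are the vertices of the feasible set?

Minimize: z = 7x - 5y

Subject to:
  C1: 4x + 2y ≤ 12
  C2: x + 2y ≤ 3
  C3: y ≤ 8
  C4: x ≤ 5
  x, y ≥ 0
Each vertex is the intersection of two constraint boundaries that also satisfies all remaining constraints:
  x = 0 and y = 0 → (0, 0)
  4x + 2y = 12 and x + 2y = 3 → (3, 0)
  x + 2y = 3 and x = 0 → (0, 1.5)

Vertices: (0, 0), (3, 0), (0, 1.5)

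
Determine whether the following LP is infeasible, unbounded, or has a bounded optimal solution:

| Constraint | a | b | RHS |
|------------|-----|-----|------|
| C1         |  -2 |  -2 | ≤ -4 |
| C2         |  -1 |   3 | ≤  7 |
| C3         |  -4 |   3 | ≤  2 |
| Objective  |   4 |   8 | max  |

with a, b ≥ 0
Feasible point: (1, 1) satisfies every constraint, so the LP is feasible.
Direction d = (1, 0): for each constraint row a, a·d ≤ 0 —
  (-2)(1) + (-2)(0) = -2 ≤ 0
  (-1)(1) + (3)(0) = -1 ≤ 0
  (-4)(1) + (3)(0) = -4 ≤ 0
and d ≥ 0, so (1, 1) + t·d stays feasible for every t ≥ 0. Along this ray z = 4a + 8b changes by 4 per unit t, so z → +∞.

The LP is unbounded; z can be made arbitrarily large.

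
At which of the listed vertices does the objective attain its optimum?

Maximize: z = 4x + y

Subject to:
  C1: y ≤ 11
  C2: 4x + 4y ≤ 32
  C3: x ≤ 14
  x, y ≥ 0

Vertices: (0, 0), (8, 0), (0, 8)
(8, 0) with z = 32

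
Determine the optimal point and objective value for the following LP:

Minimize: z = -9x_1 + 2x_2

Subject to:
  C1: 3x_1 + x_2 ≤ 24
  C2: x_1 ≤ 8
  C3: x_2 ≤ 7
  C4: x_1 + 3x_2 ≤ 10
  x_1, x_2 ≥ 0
Each vertex is the intersection of two constraint boundaries that also satisfies all remaining constraints:
  x_1 = 0 and x_2 = 0 → (0, 0)
  3x_1 + x_2 = 24 and x_1 = 8 → (8, 0)
  3x_1 + x_2 = 24 and x_1 + 3x_2 = 10 → (7.75, 0.75)
  x_1 + 3x_2 = 10 and x_1 = 0 → (0, 3.333)

Evaluating z = -9x_1 + 2x_2 at each vertex:
  (0, 0): z = 0
  (8, 0): z = -72
  (7.75, 0.75): z = -68.25
  (0, 3.333): z = 6.667

The minimum is at (8, 0) with z = -72.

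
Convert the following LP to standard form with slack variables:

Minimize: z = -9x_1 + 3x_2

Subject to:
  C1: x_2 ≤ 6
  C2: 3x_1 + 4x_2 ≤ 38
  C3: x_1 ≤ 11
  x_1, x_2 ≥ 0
min z = -9x_1 + 3x_2

s.t.
  x_2 + s1 = 6
  3x_1 + 4x_2 + s2 = 38
  x_1 + s3 = 11
  x_1, x_2, s1, s2, s3 ≥ 0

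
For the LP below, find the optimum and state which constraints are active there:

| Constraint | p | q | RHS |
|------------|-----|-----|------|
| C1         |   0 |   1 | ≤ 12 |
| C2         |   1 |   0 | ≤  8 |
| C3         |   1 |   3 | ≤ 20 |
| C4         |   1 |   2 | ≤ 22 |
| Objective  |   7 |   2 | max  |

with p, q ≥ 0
Optimal: p = 8, q = 4
Slack at optimum:
  C1: slack = 8
  C2: slack = 0 (binding)
  C3: slack = 0 (binding)
  C4: slack = 6
  p ≥ 0: p = 8
  q ≥ 0: q = 4
Binding constraints: C2, C3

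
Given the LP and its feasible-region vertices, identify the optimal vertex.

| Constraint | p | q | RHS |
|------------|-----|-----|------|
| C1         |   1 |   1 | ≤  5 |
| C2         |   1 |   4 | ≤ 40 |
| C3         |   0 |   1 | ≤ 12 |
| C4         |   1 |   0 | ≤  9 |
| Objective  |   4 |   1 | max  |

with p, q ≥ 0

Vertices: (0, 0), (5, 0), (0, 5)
Evaluating z = 4p + q at each vertex:
  (0, 0): z = 0
  (5, 0): z = 20
  (0, 5): z = 5

The largest value is z = 20, attained at (5, 0).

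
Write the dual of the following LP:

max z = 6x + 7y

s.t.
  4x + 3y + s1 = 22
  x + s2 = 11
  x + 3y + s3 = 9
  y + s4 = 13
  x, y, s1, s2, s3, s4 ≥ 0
Minimize: z = 22y1 + 11y2 + 9y3 + 13y4

Subject to:
  C1: -4y1 - y2 - y3 ≤ -6
  C2: -3y1 - 3y3 - y4 ≤ -7
  y1, y2, y3, y4 ≥ 0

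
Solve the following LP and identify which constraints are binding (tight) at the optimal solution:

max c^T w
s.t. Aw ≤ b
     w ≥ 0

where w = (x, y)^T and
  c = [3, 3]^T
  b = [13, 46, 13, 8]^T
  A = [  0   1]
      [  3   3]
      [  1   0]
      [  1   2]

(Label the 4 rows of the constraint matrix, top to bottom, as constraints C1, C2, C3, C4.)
Optimal: x = 8, y = 0
Slack at optimum:
  C1: slack = 13
  C2: slack = 22
  C3: slack = 5
  C4: slack = 0 (binding)
  x ≥ 0: x = 8
  y ≥ 0: y = 0 (binding)
Binding constraints: C4, y ≥ 0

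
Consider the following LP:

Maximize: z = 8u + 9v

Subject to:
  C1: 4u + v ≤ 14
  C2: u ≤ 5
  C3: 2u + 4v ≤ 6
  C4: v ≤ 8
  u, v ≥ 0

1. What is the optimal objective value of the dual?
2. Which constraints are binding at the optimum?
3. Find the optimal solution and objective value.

1. 24 (by strong duality, equal to the primal optimum)
2. C3, v ≥ 0
3. u = 3, v = 0, z = 24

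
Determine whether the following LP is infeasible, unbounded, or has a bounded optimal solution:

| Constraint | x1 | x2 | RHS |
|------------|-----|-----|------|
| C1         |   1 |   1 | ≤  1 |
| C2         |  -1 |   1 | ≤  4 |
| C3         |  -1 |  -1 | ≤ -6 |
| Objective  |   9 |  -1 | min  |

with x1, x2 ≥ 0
C1 requires x1 + x2 ≤ 1, while C3 (-x1 - x2 ≤ -6) is equivalent to x1 + x2 ≥ 6. Together they would need 6 ≤ x1 + x2 ≤ 1, which is impossible since 6 > 1. No point satisfies all constraints.

The feasible region is empty; the LP is infeasible.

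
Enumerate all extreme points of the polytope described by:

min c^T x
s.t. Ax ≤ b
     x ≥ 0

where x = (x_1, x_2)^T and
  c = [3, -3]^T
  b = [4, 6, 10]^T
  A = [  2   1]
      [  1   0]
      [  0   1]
Each vertex is the intersection of two constraint boundaries that also satisfies all remaining constraints:
  x_1 = 0 and x_2 = 0 → (0, 0)
  2x_1 + x_2 = 4 and x_2 = 0 → (2, 0)
  2x_1 + x_2 = 4 and x_1 = 0 → (0, 4)

Vertices: (0, 0), (2, 0), (0, 4)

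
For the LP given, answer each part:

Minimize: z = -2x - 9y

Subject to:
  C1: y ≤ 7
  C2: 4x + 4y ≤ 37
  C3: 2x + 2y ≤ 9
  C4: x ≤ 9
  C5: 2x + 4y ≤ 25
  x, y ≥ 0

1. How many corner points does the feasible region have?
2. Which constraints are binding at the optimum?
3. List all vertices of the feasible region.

1. 3
2. C3, x ≥ 0
3. (0, 0), (4.5, 0), (0, 4.5)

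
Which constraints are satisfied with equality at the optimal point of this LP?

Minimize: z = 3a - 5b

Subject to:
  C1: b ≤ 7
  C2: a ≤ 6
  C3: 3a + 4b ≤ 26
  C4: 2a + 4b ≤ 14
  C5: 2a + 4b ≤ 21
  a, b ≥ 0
Optimal: a = 0, b = 3.5
Binding: C4, a ≥ 0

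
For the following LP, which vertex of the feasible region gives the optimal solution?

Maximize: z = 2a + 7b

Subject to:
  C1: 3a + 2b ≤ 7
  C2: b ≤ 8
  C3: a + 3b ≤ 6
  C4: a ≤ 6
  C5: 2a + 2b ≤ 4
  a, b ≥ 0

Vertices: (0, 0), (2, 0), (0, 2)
Evaluating z = 2a + 7b at each vertex:
  (0, 0): z = 0
  (2, 0): z = 4
  (0, 2): z = 14

The largest value is z = 14, attained at (0, 2).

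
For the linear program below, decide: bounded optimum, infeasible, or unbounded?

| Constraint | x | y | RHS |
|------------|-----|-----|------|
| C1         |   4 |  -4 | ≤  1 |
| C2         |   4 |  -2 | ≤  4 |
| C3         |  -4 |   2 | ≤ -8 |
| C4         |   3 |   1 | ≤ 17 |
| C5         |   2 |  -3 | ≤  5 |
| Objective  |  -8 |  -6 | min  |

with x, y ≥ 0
C2 requires 4x - 2y ≤ 4, while C3 (-4x + 2y ≤ -8) is equivalent to 4x - 2y ≥ 8. Together they would need 8 ≤ 4x - 2y ≤ 4, which is impossible since 8 > 4. No point satisfies all constraints.

Infeasible: no point satisfies all constraints simultaneously.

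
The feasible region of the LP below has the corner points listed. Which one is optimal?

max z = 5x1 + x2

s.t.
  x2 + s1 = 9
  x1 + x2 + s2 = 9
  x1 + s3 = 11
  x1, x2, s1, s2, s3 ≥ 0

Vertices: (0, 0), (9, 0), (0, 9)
Evaluating z = 5x1 + x2 at each vertex:
  (0, 0): z = 0
  (9, 0): z = 45
  (0, 9): z = 9

The largest value is z = 45, attained at (9, 0).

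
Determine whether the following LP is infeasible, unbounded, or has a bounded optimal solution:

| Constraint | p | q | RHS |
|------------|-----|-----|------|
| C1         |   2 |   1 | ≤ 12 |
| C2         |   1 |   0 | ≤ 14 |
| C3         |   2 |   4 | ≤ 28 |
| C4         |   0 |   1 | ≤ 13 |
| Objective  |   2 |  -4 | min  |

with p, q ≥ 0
The point (0, 7) satisfies every constraint, so the LP is feasible; the constraints give p ≤ 14 and q ≤ 13, which with p, q ≥ 0 keep the feasible region inside a bounded box. A feasible, bounded LP attains a finite optimum at a vertex.

Evaluating z = 2p - 4q at each vertex:
  (0, 0): z = 0
  (6, 0): z = 12
  (3.333, 5.333): z = -14.67
  (0, 7): z = -28

The LP has an optimal solution: (0, 7) with z = -28.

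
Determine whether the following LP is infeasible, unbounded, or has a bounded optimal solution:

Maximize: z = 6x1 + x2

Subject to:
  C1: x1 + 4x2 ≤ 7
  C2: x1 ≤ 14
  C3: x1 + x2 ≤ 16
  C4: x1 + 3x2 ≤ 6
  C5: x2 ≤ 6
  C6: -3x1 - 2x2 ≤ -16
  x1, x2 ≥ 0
The point (6, 0) satisfies every constraint, so the LP is feasible; the constraints give x1 ≤ 14 and x2 ≤ 6, which with x1, x2 ≥ 0 keep the feasible region inside a bounded box. A feasible, bounded LP attains a finite optimum at a vertex.

Bounded optimum: z* = 36 at (6, 0).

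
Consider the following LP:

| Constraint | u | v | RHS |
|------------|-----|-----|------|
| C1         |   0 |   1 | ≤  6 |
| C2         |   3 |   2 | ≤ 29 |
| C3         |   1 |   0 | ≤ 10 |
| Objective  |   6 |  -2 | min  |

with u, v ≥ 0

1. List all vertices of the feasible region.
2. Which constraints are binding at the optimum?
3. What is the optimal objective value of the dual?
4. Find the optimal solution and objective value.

1. (0, 0), (9.667, 0), (5.667, 6), (0, 6)
2. C1, u ≥ 0
3. -12 (by strong duality, equal to the primal optimum)
4. u = 0, v = 6, z = -12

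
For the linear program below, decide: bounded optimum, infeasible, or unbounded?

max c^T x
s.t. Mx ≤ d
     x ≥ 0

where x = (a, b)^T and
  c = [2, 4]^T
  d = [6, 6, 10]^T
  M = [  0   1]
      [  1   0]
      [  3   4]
The point (0, 2.5) satisfies every constraint, so the LP is feasible; the constraints give a ≤ 6 and b ≤ 6, which with a, b ≥ 0 keep the feasible region inside a bounded box. A feasible, bounded LP attains a finite optimum at a vertex.

Evaluating z = 2a + 4b at each vertex:
  (0, 0): z = 0
  (3.333, 0): z = 6.667
  (0, 2.5): z = 10

The LP has an optimal solution: (0, 2.5) with z = 10.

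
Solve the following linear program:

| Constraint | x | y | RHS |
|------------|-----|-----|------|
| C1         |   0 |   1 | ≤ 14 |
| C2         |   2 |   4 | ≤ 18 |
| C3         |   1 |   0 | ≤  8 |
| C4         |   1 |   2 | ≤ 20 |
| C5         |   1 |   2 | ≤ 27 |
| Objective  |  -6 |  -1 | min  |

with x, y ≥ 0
x = 8, y = 0.5, z = -48.5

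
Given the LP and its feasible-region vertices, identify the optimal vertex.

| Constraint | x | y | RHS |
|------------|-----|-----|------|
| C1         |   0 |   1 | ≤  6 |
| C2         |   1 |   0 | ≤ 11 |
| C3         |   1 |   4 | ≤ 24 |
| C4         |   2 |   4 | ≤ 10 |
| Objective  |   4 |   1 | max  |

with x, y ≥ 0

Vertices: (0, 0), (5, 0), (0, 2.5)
(5, 0) with z = 20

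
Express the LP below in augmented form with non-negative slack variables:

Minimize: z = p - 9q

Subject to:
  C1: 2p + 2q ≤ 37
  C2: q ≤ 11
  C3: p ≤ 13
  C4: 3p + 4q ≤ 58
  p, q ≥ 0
min z = p - 9q

s.t.
  2p + 2q + s1 = 37
  q + s2 = 11
  p + s3 = 13
  3p + 4q + s4 = 58
  p, q, s1, s2, s3, s4 ≥ 0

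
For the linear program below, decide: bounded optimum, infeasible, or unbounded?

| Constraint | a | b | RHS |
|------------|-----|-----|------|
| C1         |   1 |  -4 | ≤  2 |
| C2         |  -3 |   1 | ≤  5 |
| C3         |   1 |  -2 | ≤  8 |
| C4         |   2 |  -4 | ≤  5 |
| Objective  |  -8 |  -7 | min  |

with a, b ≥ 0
Feasible point: (0, 0) satisfies every constraint, so the LP is feasible.
Direction d = (1, 1): for each constraint row a, a·d ≤ 0 —
  (1)(1) + (-4)(1) = -3 ≤ 0
  (-3)(1) + (1)(1) = -2 ≤ 0
  (1)(1) + (-2)(1) = -1 ≤ 0
  (2)(1) + (-4)(1) = -2 ≤ 0
and d ≥ 0, so (0, 0) + t·d stays feasible for every t ≥ 0. Along this ray z = -8a - 7b changes by -15 per unit t, so z → −∞.

Unbounded: there is a feasible ray along which z → −∞.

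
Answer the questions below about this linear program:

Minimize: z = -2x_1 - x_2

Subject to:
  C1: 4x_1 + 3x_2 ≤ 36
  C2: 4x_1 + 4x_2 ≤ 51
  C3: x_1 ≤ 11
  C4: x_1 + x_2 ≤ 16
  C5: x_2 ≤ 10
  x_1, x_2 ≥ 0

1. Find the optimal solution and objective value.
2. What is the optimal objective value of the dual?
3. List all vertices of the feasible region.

1. x_1 = 9, x_2 = 0, z = -18
2. -18 (by strong duality, equal to the primal optimum)
3. (0, 0), (9, 0), (1.5, 10), (0, 10)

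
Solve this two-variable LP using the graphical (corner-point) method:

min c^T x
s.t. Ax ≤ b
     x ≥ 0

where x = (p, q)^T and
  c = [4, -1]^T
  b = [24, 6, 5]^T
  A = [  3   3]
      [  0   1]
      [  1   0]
Each vertex is the intersection of two constraint boundaries that also satisfies all remaining constraints:
  p = 0 and q = 0 → (0, 0)
  p = 5 and q = 0 → (5, 0)
  3p + 3q = 24 and p = 5 → (5, 3)
  3p + 3q = 24 and q = 6 → (2, 6)
  q = 6 and p = 0 → (0, 6)

Evaluating z = 4p - q at each vertex:
  (0, 0): z = 0
  (5, 0): z = 20
  (5, 3): z = 17
  (2, 6): z = 2
  (0, 6): z = -6

The minimum is at (0, 6) with z = -6.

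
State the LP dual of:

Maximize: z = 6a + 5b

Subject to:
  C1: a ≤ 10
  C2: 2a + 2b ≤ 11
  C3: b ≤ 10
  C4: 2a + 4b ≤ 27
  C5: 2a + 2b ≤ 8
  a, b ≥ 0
Minimize: z = 10y1 + 11y2 + 10y3 + 27y4 + 8y5

Subject to:
  C1: -y1 - 2y2 - 2y4 - 2y5 ≤ -6
  C2: -2y2 - y3 - 4y4 - 2y5 ≤ -5
  y1, y2, y3, y4, y5 ≥ 0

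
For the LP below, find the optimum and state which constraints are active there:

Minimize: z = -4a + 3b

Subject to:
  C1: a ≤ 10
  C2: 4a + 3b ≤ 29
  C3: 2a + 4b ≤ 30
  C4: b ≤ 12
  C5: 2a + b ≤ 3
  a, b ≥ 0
Optimal: a = 1.5, b = 0
Binding: C5, b ≥ 0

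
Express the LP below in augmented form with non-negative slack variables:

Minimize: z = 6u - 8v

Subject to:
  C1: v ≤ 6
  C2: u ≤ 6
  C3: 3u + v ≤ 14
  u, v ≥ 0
min z = 6u - 8v

s.t.
  v + s1 = 6
  u + s2 = 6
  3u + v + s3 = 14
  u, v, s1, s2, s3 ≥ 0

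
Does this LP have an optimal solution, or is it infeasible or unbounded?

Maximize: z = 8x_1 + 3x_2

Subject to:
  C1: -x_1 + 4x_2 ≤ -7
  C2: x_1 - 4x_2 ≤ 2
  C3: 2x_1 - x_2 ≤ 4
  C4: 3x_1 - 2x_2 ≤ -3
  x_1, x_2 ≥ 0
C2 requires x_1 - 4x_2 ≤ 2, while C1 (-x_1 + 4x_2 ≤ -7) is equivalent to x_1 - 4x_2 ≥ 7. Together they would need 7 ≤ x_1 - 4x_2 ≤ 2, which is impossible since 7 > 2. No point satisfies all constraints.

Infeasible: no point satisfies all constraints simultaneously.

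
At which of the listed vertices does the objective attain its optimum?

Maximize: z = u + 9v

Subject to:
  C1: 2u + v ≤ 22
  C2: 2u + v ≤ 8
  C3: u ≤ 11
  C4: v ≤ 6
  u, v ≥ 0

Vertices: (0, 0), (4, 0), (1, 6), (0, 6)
(1, 6) with z = 55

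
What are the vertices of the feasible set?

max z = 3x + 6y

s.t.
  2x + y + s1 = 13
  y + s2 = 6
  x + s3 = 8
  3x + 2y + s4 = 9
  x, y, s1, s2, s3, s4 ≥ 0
Each vertex is the intersection of two constraint boundaries that also satisfies all remaining constraints:
  x = 0 and y = 0 → (0, 0)
  3x + 2y = 9 and y = 0 → (3, 0)
  3x + 2y = 9 and x = 0 → (0, 4.5)

Vertices: (0, 0), (3, 0), (0, 4.5)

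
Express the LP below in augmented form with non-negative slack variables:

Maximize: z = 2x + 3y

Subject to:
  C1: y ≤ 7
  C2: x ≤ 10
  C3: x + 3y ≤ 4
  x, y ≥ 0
max z = 2x + 3y

s.t.
  y + s1 = 7
  x + s2 = 10
  x + 3y + s3 = 4
  x, y, s1, s2, s3 ≥ 0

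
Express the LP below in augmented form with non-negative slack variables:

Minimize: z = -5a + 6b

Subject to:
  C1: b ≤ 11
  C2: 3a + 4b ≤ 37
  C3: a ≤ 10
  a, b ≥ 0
min z = -5a + 6b

s.t.
  b + s1 = 11
  3a + 4b + s2 = 37
  a + s3 = 10
  a, b, s1, s2, s3 ≥ 0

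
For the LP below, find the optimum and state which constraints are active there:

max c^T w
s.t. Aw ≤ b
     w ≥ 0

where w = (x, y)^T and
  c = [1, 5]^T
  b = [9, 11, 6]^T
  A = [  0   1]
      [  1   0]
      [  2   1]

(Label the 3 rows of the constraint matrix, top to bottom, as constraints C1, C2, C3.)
Optimal: x = 0, y = 6
Slack at optimum:
  C1: slack = 3
  C2: slack = 11
  C3: slack = 0 (binding)
  x ≥ 0: x = 0 (binding)
  y ≥ 0: y = 6
Binding constraints: C3, x ≥ 0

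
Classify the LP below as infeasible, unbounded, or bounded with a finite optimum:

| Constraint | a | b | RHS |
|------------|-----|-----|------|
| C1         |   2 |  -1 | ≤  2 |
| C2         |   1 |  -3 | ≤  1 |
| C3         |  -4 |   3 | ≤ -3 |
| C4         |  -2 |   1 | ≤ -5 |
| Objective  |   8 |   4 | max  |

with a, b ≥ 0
C1 requires 2a - b ≤ 2, while C4 (-2a + b ≤ -5) is equivalent to 2a - b ≥ 5. Together they would need 5 ≤ 2a - b ≤ 2, which is impossible since 5 > 2. No point satisfies all constraints.

The feasible region is empty; the LP is infeasible.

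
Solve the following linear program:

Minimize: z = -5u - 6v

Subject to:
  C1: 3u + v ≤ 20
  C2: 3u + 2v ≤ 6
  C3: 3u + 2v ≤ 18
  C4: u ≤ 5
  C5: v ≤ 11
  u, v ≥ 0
u = 0, v = 3, z = -18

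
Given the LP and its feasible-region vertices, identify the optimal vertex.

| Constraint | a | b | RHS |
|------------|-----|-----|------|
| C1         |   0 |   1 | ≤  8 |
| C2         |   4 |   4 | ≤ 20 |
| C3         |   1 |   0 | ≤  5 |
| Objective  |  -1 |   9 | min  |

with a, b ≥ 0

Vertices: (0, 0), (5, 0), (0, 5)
Evaluating z = -a + 9b at each vertex:
  (0, 0): z = 0
  (5, 0): z = -5
  (0, 5): z = 45

The smallest value is z = -5, attained at (5, 0).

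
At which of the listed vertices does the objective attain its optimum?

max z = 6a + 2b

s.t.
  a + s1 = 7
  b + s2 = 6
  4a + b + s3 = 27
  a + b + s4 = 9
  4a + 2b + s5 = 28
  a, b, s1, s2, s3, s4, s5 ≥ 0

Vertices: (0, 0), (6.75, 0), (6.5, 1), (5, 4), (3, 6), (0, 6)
(6.5, 1) with z = 41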